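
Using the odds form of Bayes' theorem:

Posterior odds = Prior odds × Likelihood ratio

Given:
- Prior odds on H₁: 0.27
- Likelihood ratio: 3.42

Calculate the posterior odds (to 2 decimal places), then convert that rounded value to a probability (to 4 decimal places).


Step 1: Calculate posterior odds
Posterior odds = Prior odds × LR
               = 0.27 × 3.42
               = 0.92

Step 2: Convert to probability
P(H₁|E) = Posterior odds / (1 + Posterior odds)
       = 0.92 / (1 + 0.92)
       = 0.92 / 1.92
       = 0.4792

The evidence increased P(H₁) from 0.2126 to 0.4792.


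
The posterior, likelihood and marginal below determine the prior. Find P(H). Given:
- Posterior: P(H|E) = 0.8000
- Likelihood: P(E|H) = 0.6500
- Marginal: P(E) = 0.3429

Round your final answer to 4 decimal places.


From Bayes' theorem: P(H|E) = P(E|H) × P(H) / P(E)

Rearranging for P(H):
P(H) = P(H|E) × P(E) / P(E|H)
     = 0.8000 × 0.3429 / 0.6500
     = 0.27432000 / 0.6500
     = 0.4220


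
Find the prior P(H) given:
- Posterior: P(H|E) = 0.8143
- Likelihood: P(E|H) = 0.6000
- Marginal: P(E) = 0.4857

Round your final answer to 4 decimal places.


From Bayes' theorem: P(H|E) = P(E|H) × P(H) / P(E)

Rearranging for P(H):
P(H) = P(H|E) × P(E) / P(E|H)
     = 0.8143 × 0.4857 / 0.6000
     = 0.39550551 / 0.6000
     = 0.6592


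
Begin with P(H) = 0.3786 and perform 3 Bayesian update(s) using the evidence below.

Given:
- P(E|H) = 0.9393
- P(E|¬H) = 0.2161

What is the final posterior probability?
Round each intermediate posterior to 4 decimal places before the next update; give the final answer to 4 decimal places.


Sequential Bayesian updating:

Initial prior: P(H) = 0.3786

Update 1:
  P(E) = 0.9393 × 0.3786 + 0.2161 × 0.6214 = 0.35561898 + 0.13428454 = 0.48990352
  P(H|E) = 0.35561898 / 0.48990352 = 0.7259

Update 2:
  P(E) = 0.9393 × 0.7259 + 0.2161 × 0.2741 = 0.68183787 + 0.05923301 = 0.74107088
  P(H|E) = 0.68183787 / 0.74107088 = 0.9201

Update 3:
  P(E) = 0.9393 × 0.9201 + 0.2161 × 0.0799 = 0.86424993 + 0.01726639 = 0.88151632
  P(H|E) = 0.86424993 / 0.88151632 = 0.9804

Final posterior: 0.9804


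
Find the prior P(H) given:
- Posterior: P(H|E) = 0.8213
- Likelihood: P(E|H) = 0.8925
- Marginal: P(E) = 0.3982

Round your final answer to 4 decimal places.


From Bayes' theorem: P(H|E) = P(E|H) × P(H) / P(E)

Rearranging for P(H):
P(H) = P(H|E) × P(E) / P(E|H)
     = 0.8213 × 0.3982 / 0.8925
     = 0.32704166 / 0.8925
     = 0.3664


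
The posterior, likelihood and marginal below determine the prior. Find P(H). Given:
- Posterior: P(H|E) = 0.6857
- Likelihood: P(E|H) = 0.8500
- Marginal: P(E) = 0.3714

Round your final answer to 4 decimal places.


From Bayes' theorem: P(H|E) = P(E|H) × P(H) / P(E)

Rearranging for P(H):
P(H) = P(H|E) × P(E) / P(E|H)
     = 0.6857 × 0.3714 / 0.8500
     = 0.25466898 / 0.8500
     = 0.2996


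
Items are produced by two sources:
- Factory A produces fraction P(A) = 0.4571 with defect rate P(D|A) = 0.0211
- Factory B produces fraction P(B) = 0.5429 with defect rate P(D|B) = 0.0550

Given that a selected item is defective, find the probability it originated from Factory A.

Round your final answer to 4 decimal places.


Let A = from Factory A, D = defective

Given:
- P(A) = 0.4571, P(B) = 0.5429
- P(D|A) = 0.0211, P(D|B) = 0.0550

Step 1: Find P(D)
P(D) = P(D|A)P(A) + P(D|B)P(B)
     = 0.0211 × 0.4571 + 0.0550 × 0.5429
     = 0.00964481 + 0.02985950
     = 0.03950431

Step 2: Apply Bayes' theorem
P(A|D) = P(D|A)P(A) / P(D)
       = 0.00964481 / 0.03950431
       = 0.2441


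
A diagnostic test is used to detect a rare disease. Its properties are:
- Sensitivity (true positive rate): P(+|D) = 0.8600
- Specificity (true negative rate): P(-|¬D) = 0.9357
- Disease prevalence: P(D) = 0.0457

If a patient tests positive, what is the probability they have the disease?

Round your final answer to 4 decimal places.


Let D = has disease, + = positive test

Given:
- P(D) = 0.0457 (prevalence)
- P(+|D) = 0.8600 (sensitivity)
- P(-|¬D) = 0.9357 (specificity)
- P(+|¬D) = 0.0643 (false positive rate = 1 - specificity)

Step 1: Find P(+)
P(+) = P(+|D)P(D) + P(+|¬D)P(¬D)
     = 0.8600 × 0.0457 + 0.0643 × 0.9543
     = 0.03930200 + 0.06136149
     = 0.10066349

Step 2: Apply Bayes' theorem for P(D|+)
P(D|+) = P(+|D)P(D) / P(+)
       = 0.03930200 / 0.10066349
       = 0.3904


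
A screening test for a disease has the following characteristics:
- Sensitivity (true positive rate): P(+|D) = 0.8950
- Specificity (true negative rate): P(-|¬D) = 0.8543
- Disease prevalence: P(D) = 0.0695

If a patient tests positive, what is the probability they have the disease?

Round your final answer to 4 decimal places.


Let D = has disease, + = positive test

Given:
- P(D) = 0.0695 (prevalence)
- P(+|D) = 0.8950 (sensitivity)
- P(-|¬D) = 0.8543 (specificity)
- P(+|¬D) = 0.1457 (false positive rate = 1 - specificity)

Step 1: Find P(+)
P(+) = P(+|D)P(D) + P(+|¬D)P(¬D)
     = 0.8950 × 0.0695 + 0.1457 × 0.9305
     = 0.06220250 + 0.13557385
     = 0.19777635

Step 2: Apply Bayes' theorem for P(D|+)
P(D|+) = P(+|D)P(D) / P(+)
       = 0.06220250 / 0.19777635
       = 0.3145


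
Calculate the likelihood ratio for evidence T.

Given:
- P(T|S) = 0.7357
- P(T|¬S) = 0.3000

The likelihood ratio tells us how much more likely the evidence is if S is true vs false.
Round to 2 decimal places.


Likelihood Ratio (LR) = P(T|S) / P(T|¬S)

LR = 0.7357 / 0.3000
   = 2.45

The evidence is 2.45 times more likely if S is true than if S is false.
LR > 1, so observing T raises the odds in favor of S.


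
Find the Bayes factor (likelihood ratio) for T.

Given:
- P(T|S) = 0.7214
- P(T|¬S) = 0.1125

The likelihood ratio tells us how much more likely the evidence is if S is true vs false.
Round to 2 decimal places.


Likelihood Ratio (LR) = P(T|S) / P(T|¬S)

LR = 0.7214 / 0.1125
   = 6.41

The evidence is 6.41 times more likely if S is true than if S is false.
Because LR exceeds 1, T is evidence for S.


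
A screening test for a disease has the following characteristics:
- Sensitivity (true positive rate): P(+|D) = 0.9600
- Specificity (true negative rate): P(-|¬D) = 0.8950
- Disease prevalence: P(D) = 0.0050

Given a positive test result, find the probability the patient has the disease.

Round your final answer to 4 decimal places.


Let D = has disease, + = positive test

Given:
- P(D) = 0.0050 (prevalence)
- P(+|D) = 0.9600 (sensitivity)
- P(-|¬D) = 0.8950 (specificity)
- P(+|¬D) = 0.1050 (false positive rate = 1 - specificity)

Step 1: Find P(+)
P(+) = P(+|D)P(D) + P(+|¬D)P(¬D)
     = 0.9600 × 0.0050 + 0.1050 × 0.9950
     = 0.00480000 + 0.10447500
     = 0.10927500

Step 2: Apply Bayes' theorem for P(D|+)
P(D|+) = P(+|D)P(D) / P(+)
       = 0.00480000 / 0.10927500
       = 0.0439


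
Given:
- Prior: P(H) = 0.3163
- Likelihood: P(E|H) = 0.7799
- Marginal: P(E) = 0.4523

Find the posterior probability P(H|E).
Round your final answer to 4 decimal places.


Using Bayes' theorem:

P(H|E) = P(E|H) × P(H) / P(E)
       = 0.7799 × 0.3163 / 0.4523
       = 0.24668237 / 0.4523
       = 0.5454

The evidence strengthens our belief in H.
Prior: 0.3163 → Posterior: 0.5454


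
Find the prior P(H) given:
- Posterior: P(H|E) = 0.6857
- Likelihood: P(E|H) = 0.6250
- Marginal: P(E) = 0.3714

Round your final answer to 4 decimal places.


From Bayes' theorem: P(H|E) = P(E|H) × P(H) / P(E)

Rearranging for P(H):
P(H) = P(H|E) × P(E) / P(E|H)
     = 0.6857 × 0.3714 / 0.6250
     = 0.25466898 / 0.6250
     = 0.4075


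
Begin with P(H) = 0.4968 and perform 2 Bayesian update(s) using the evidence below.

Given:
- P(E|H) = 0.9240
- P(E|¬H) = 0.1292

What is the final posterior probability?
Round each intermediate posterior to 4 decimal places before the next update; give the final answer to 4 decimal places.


Sequential Bayesian updating:

Initial prior: P(H) = 0.4968

Update 1:
  P(E) = 0.9240 × 0.4968 + 0.1292 × 0.5032 = 0.45904320 + 0.06501344 = 0.52405664
  P(H|E) = 0.45904320 / 0.52405664 = 0.8759

Update 2:
  P(E) = 0.9240 × 0.8759 + 0.1292 × 0.1241 = 0.80933160 + 0.01603372 = 0.82536532
  P(H|E) = 0.80933160 / 0.82536532 = 0.9806

Final posterior: 0.9806


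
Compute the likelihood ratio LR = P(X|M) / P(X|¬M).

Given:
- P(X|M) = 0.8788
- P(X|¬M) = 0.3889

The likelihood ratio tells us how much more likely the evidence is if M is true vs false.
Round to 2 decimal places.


Likelihood Ratio (LR) = P(X|M) / P(X|¬M)

LR = 0.8788 / 0.3889
   = 2.26

The evidence is 2.26 times more likely if M is true than if M is false.
LR > 1, so observing X raises the odds in favor of M.


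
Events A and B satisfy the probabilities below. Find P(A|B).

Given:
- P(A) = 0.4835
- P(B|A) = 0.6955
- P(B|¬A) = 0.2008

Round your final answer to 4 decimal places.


Bayes' theorem: P(A|B) = P(B|A) × P(A) / P(B)

Step 1: Calculate P(B) using law of total probability
P(B) = P(B|A)P(A) + P(B|¬A)P(¬A)
     = 0.6955 × 0.4835 + 0.2008 × 0.5165
     = 0.33627425 + 0.10371320
     = 0.43998745

Step 2: Apply Bayes' theorem
P(A|B) = P(B|A) × P(A) / P(B)
       = 0.33627425 / 0.43998745
       = 0.7643


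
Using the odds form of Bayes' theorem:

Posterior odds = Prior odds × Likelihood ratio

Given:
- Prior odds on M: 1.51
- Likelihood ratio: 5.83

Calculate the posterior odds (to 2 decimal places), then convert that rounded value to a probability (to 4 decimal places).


Step 1: Calculate posterior odds
Posterior odds = Prior odds × LR
               = 1.51 × 5.83
               = 8.80

Step 2: Convert to probability
P(M|E) = Posterior odds / (1 + Posterior odds)
       = 8.80 / (1 + 8.80)
       = 8.80 / 9.80
       = 0.8980

The evidence increased P(M) from 0.6016 to 0.8980.


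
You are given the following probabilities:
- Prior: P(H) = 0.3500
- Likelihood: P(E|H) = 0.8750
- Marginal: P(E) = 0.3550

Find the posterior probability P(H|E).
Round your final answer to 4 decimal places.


Using Bayes' theorem:

P(H|E) = P(E|H) × P(H) / P(E)
       = 0.8750 × 0.3500 / 0.3550
       = 0.30625000 / 0.3550
       = 0.8627

The evidence strengthens our belief in H.
Prior: 0.3500 → Posterior: 0.8627


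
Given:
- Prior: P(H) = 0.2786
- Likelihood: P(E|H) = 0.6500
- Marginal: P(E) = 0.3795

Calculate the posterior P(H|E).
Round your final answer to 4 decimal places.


Using Bayes' theorem:

P(H|E) = P(E|H) × P(H) / P(E)
       = 0.6500 × 0.2786 / 0.3795
       = 0.18109000 / 0.3795
       = 0.4772

The evidence strengthens our belief in H.
Prior: 0.2786 → Posterior: 0.4772


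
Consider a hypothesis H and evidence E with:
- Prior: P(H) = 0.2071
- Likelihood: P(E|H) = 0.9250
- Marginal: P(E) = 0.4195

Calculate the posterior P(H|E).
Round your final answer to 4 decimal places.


Using Bayes' theorem:

P(H|E) = P(E|H) × P(H) / P(E)
       = 0.9250 × 0.2071 / 0.4195
       = 0.19156750 / 0.4195
       = 0.4567

The evidence strengthens our belief in H.
Prior: 0.2071 → Posterior: 0.4567


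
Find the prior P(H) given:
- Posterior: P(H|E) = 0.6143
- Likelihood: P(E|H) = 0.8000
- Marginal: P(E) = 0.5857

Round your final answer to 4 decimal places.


From Bayes' theorem: P(H|E) = P(E|H) × P(H) / P(E)

Rearranging for P(H):
P(H) = P(H|E) × P(E) / P(E|H)
     = 0.6143 × 0.5857 / 0.8000
     = 0.35979551 / 0.8000
     = 0.4497


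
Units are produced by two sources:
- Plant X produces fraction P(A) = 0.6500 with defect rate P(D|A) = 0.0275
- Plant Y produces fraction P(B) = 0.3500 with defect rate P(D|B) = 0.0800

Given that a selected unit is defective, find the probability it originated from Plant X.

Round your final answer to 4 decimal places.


Let A = from Plant X, D = defective

Given:
- P(A) = 0.6500, P(B) = 0.3500
- P(D|A) = 0.0275, P(D|B) = 0.0800

Step 1: Find P(D)
P(D) = P(D|A)P(A) + P(D|B)P(B)
     = 0.0275 × 0.6500 + 0.0800 × 0.3500
     = 0.01787500 + 0.02800000
     = 0.04587500

Step 2: Apply Bayes' theorem
P(A|D) = P(D|A)P(A) / P(D)
       = 0.01787500 / 0.04587500
       = 0.3896


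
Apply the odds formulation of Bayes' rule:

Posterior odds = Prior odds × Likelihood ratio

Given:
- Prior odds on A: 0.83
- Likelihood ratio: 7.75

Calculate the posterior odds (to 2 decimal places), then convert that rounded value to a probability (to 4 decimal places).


Step 1: Calculate posterior odds
Posterior odds = Prior odds × LR
               = 0.83 × 7.75
               = 6.43

Step 2: Convert to probability
P(A|E) = Posterior odds / (1 + Posterior odds)
       = 6.43 / (1 + 6.43)
       = 6.43 / 7.43
       = 0.8654

The evidence increased P(A) from 0.4536 to 0.8654.


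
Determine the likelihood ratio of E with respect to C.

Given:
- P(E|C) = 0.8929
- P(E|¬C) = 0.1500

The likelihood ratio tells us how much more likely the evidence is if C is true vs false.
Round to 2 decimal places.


Likelihood Ratio (LR) = P(E|C) / P(E|¬C)

LR = 0.8929 / 0.1500
   = 5.95

The evidence is 5.95 times more likely if C is true than if C is false.
LR > 1, so observing E raises the odds in favor of C.


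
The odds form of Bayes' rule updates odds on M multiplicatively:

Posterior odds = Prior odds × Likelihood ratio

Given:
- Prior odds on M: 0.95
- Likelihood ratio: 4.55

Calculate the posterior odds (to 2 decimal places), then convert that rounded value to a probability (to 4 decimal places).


Step 1: Calculate posterior odds
Posterior odds = Prior odds × LR
               = 0.95 × 4.55
               = 4.32

Step 2: Convert to probability
P(M|E) = Posterior odds / (1 + Posterior odds)
       = 4.32 / (1 + 4.32)
       = 4.32 / 5.32
       = 0.8120

The evidence increased P(M) from 0.4872 to 0.8120.


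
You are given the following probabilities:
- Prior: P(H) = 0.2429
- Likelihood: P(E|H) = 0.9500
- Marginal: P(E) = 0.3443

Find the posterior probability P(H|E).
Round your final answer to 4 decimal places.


Using Bayes' theorem:

P(H|E) = P(E|H) × P(H) / P(E)
       = 0.9500 × 0.2429 / 0.3443
       = 0.23075500 / 0.3443
       = 0.6702

The evidence strengthens our belief in H.
Prior: 0.2429 → Posterior: 0.6702


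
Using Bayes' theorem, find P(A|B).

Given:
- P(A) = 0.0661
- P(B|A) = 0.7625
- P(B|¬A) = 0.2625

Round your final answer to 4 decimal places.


Bayes' theorem: P(A|B) = P(B|A) × P(A) / P(B)

Step 1: Calculate P(B) using law of total probability
P(B) = P(B|A)P(A) + P(B|¬A)P(¬A)
     = 0.7625 × 0.0661 + 0.2625 × 0.9339
     = 0.05040125 + 0.24514875
     = 0.29555000

Step 2: Apply Bayes' theorem
P(A|B) = P(B|A) × P(A) / P(B)
       = 0.05040125 / 0.29555000
       = 0.1705


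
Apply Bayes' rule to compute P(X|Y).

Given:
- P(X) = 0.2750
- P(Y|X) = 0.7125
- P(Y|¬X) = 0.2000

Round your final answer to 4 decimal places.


Bayes' theorem: P(X|Y) = P(Y|X) × P(X) / P(Y)

Step 1: Calculate P(Y) using law of total probability
P(Y) = P(Y|X)P(X) + P(Y|¬X)P(¬X)
     = 0.7125 × 0.2750 + 0.2000 × 0.7250
     = 0.19593750 + 0.14500000
     = 0.34093750

Step 2: Apply Bayes' theorem
P(X|Y) = P(Y|X) × P(X) / P(Y)
       = 0.19593750 / 0.34093750
       = 0.5747


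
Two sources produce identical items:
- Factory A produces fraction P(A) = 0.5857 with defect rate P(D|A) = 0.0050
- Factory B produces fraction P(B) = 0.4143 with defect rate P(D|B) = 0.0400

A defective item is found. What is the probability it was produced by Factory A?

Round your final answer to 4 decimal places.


Let A = from Factory A, D = defective

Given:
- P(A) = 0.5857, P(B) = 0.4143
- P(D|A) = 0.0050, P(D|B) = 0.0400

Step 1: Find P(D)
P(D) = P(D|A)P(A) + P(D|B)P(B)
     = 0.0050 × 0.5857 + 0.0400 × 0.4143
     = 0.00292850 + 0.01657200
     = 0.01950050

Step 2: Apply Bayes' theorem
P(A|D) = P(D|A)P(A) / P(D)
       = 0.00292850 / 0.01950050
       = 0.1502


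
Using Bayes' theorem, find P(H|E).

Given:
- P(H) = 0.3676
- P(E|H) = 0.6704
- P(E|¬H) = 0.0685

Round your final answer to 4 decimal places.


Bayes' theorem: P(H|E) = P(E|H) × P(H) / P(E)

Step 1: Calculate P(E) using law of total probability
P(E) = P(E|H)P(H) + P(E|¬H)P(¬H)
     = 0.6704 × 0.3676 + 0.0685 × 0.6324
     = 0.24643904 + 0.04331940
     = 0.28975844

Step 2: Apply Bayes' theorem
P(H|E) = P(E|H) × P(H) / P(E)
       = 0.24643904 / 0.28975844
       = 0.8505


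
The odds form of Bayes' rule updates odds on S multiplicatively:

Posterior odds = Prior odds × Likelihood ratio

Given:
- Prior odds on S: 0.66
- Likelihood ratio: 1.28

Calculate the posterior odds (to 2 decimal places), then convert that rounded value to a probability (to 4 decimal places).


Step 1: Calculate posterior odds
Posterior odds = Prior odds × LR
               = 0.66 × 1.28
               = 0.84

Step 2: Convert to probability
P(S|E) = Posterior odds / (1 + Posterior odds)
       = 0.84 / (1 + 0.84)
       = 0.84 / 1.84
       = 0.4565

The evidence increased P(S) from 0.3976 to 0.4565.


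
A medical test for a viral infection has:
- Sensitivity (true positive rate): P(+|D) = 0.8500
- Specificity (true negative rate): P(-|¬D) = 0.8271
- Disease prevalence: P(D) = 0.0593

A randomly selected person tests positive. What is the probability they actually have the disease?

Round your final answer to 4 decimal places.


Let D = has disease, + = positive test

Given:
- P(D) = 0.0593 (prevalence)
- P(+|D) = 0.8500 (sensitivity)
- P(-|¬D) = 0.8271 (specificity)
- P(+|¬D) = 0.1729 (false positive rate = 1 - specificity)

Step 1: Find P(+)
P(+) = P(+|D)P(D) + P(+|¬D)P(¬D)
     = 0.8500 × 0.0593 + 0.1729 × 0.9407
     = 0.05040500 + 0.16264703
     = 0.21305203

Step 2: Apply Bayes' theorem for P(D|+)
P(D|+) = P(+|D)P(D) / P(+)
       = 0.05040500 / 0.21305203
       = 0.2366


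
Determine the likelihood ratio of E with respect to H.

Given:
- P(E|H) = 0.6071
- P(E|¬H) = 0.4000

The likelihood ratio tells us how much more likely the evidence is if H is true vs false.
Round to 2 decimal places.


Likelihood Ratio (LR) = P(E|H) / P(E|¬H)

LR = 0.6071 / 0.4000
   = 1.52

The evidence is 1.52 times more likely if H is true than if H is false.
Since LR > 1, the evidence supports H over ¬H.


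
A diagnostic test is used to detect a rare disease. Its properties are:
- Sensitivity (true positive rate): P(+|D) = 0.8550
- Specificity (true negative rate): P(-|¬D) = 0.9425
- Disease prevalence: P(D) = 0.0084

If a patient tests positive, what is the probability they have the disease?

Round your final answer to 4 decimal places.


Let D = has disease, + = positive test

Given:
- P(D) = 0.0084 (prevalence)
- P(+|D) = 0.8550 (sensitivity)
- P(-|¬D) = 0.9425 (specificity)
- P(+|¬D) = 0.0575 (false positive rate = 1 - specificity)

Step 1: Find P(+)
P(+) = P(+|D)P(D) + P(+|¬D)P(¬D)
     = 0.8550 × 0.0084 + 0.0575 × 0.9916
     = 0.00718200 + 0.05701700
     = 0.06419900

Step 2: Apply Bayes' theorem for P(D|+)
P(D|+) = P(+|D)P(D) / P(+)
       = 0.00718200 / 0.06419900
       = 0.1119


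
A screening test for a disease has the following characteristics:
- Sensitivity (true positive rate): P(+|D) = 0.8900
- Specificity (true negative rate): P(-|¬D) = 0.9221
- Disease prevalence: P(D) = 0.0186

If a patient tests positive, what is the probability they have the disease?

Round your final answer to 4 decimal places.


Let D = has disease, + = positive test

Given:
- P(D) = 0.0186 (prevalence)
- P(+|D) = 0.8900 (sensitivity)
- P(-|¬D) = 0.9221 (specificity)
- P(+|¬D) = 0.0779 (false positive rate = 1 - specificity)

Step 1: Find P(+)
P(+) = P(+|D)P(D) + P(+|¬D)P(¬D)
     = 0.8900 × 0.0186 + 0.0779 × 0.9814
     = 0.01655400 + 0.07645106
     = 0.09300506

Step 2: Apply Bayes' theorem for P(D|+)
P(D|+) = P(+|D)P(D) / P(+)
       = 0.01655400 / 0.09300506
       = 0.1780


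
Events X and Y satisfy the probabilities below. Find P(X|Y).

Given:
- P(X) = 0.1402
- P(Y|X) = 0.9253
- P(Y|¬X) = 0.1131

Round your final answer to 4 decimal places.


Bayes' theorem: P(X|Y) = P(Y|X) × P(X) / P(Y)

Step 1: Calculate P(Y) using law of total probability
P(Y) = P(Y|X)P(X) + P(Y|¬X)P(¬X)
     = 0.9253 × 0.1402 + 0.1131 × 0.8598
     = 0.12972706 + 0.09724338
     = 0.22697044

Step 2: Apply Bayes' theorem
P(X|Y) = P(Y|X) × P(X) / P(Y)
       = 0.12972706 / 0.22697044
       = 0.5716


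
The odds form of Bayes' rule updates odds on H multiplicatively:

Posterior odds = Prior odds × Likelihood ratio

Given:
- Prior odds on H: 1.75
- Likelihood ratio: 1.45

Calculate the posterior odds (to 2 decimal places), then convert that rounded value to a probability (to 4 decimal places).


Step 1: Calculate posterior odds
Posterior odds = Prior odds × LR
               = 1.75 × 1.45
               = 2.54

Step 2: Convert to probability
P(H|E) = Posterior odds / (1 + Posterior odds)
       = 2.54 / (1 + 2.54)
       = 2.54 / 3.54
       = 0.7175

The evidence increased P(H) from 0.6364 to 0.7175.


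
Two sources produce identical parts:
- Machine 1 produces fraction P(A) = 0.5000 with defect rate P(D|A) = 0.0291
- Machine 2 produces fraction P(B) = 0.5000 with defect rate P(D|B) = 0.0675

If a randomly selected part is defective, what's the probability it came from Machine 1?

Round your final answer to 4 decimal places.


Let A = from Machine 1, D = defective

Given:
- P(A) = 0.5000, P(B) = 0.5000
- P(D|A) = 0.0291, P(D|B) = 0.0675

Step 1: Find P(D)
P(D) = P(D|A)P(A) + P(D|B)P(B)
     = 0.0291 × 0.5000 + 0.0675 × 0.5000
     = 0.01455000 + 0.03375000
     = 0.04830000

Step 2: Apply Bayes' theorem
P(A|D) = P(D|A)P(A) / P(D)
       = 0.01455000 / 0.04830000
       = 0.3012


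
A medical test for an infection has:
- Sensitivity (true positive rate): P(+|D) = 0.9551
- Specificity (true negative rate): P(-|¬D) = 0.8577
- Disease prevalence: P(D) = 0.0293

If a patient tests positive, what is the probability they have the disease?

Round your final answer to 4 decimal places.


Let D = has disease, + = positive test

Given:
- P(D) = 0.0293 (prevalence)
- P(+|D) = 0.9551 (sensitivity)
- P(-|¬D) = 0.8577 (specificity)
- P(+|¬D) = 0.1423 (false positive rate = 1 - specificity)

Step 1: Find P(+)
P(+) = P(+|D)P(D) + P(+|¬D)P(¬D)
     = 0.9551 × 0.0293 + 0.1423 × 0.9707
     = 0.02798443 + 0.13813061
     = 0.16611504

Step 2: Apply Bayes' theorem for P(D|+)
P(D|+) = P(+|D)P(D) / P(+)
       = 0.02798443 / 0.16611504
       = 0.1685


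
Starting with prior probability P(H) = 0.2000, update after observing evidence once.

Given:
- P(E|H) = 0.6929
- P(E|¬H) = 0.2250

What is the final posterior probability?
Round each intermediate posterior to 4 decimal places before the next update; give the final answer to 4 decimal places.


Sequential Bayesian updating:

Initial prior: P(H) = 0.2000

Update 1:
  P(E) = 0.6929 × 0.2000 + 0.2250 × 0.8000 = 0.13858000 + 0.18000000 = 0.31858000
  P(H|E) = 0.13858000 / 0.31858000 = 0.4350

Final posterior: 0.4350


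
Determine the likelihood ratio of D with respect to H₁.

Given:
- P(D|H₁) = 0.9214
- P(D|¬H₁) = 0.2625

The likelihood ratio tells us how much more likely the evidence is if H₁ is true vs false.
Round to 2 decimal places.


Likelihood Ratio (LR) = P(D|H₁) / P(D|¬H₁)

LR = 0.9214 / 0.2625
   = 3.51

The evidence is 3.51 times more likely if H₁ is true than if H₁ is false.
LR > 1, so observing D raises the odds in favor of H₁.


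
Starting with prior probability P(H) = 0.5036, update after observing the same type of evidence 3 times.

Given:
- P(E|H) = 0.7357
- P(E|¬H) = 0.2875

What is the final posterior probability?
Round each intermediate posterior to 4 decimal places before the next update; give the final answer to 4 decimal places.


Sequential Bayesian updating:

Initial prior: P(H) = 0.5036

Update 1:
  P(E) = 0.7357 × 0.5036 + 0.2875 × 0.4964 = 0.37049852 + 0.14271500 = 0.51321352
  P(H|E) = 0.37049852 / 0.51321352 = 0.7219

Update 2:
  P(E) = 0.7357 × 0.7219 + 0.2875 × 0.2781 = 0.53110183 + 0.07995375 = 0.61105558
  P(H|E) = 0.53110183 / 0.61105558 = 0.8692

Update 3:
  P(E) = 0.7357 × 0.8692 + 0.2875 × 0.1308 = 0.63947044 + 0.03760500 = 0.67707544
  P(H|E) = 0.63947044 / 0.67707544 = 0.9445

Final posterior: 0.9445


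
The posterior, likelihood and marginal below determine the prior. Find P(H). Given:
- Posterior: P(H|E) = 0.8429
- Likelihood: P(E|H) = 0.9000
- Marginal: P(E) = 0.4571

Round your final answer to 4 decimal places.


From Bayes' theorem: P(H|E) = P(E|H) × P(H) / P(E)

Rearranging for P(H):
P(H) = P(H|E) × P(E) / P(E|H)
     = 0.8429 × 0.4571 / 0.9000
     = 0.38528959 / 0.9000
     = 0.4281


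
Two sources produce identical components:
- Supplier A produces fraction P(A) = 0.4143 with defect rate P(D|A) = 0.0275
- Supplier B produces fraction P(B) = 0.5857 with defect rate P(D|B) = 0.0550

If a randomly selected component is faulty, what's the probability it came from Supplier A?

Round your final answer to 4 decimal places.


Let A = from Supplier A, D = faulty

Given:
- P(A) = 0.4143, P(B) = 0.5857
- P(D|A) = 0.0275, P(D|B) = 0.0550

Step 1: Find P(D)
P(D) = P(D|A)P(A) + P(D|B)P(B)
     = 0.0275 × 0.4143 + 0.0550 × 0.5857
     = 0.01139325 + 0.03221350
     = 0.04360675

Step 2: Apply Bayes' theorem
P(A|D) = P(D|A)P(A) / P(D)
       = 0.01139325 / 0.04360675
       = 0.2613


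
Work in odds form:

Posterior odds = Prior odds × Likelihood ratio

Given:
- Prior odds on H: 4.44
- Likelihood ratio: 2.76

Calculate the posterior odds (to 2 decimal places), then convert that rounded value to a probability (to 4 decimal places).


Step 1: Calculate posterior odds
Posterior odds = Prior odds × LR
               = 4.44 × 2.76
               = 12.25

Step 2: Convert to probability
P(H|E) = Posterior odds / (1 + Posterior odds)
       = 12.25 / (1 + 12.25)
       = 12.25 / 13.25
       = 0.9245

The evidence increased P(H) from 0.8162 to 0.9245.


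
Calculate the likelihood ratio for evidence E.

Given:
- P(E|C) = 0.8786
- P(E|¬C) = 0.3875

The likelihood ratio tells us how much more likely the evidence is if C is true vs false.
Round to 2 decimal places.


Likelihood Ratio (LR) = P(E|C) / P(E|¬C)

LR = 0.8786 / 0.3875
   = 2.27

The evidence is 2.27 times more likely if C is true than if C is false.
Since LR > 1, the evidence supports C over ¬C.


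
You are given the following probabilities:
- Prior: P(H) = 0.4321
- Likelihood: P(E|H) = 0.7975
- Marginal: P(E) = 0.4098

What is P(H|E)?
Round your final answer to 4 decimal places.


Using Bayes' theorem:

P(H|E) = P(E|H) × P(H) / P(E)
       = 0.7975 × 0.4321 / 0.4098
       = 0.34459975 / 0.4098
       = 0.8409

The evidence strengthens our belief in H.
Prior: 0.4321 → Posterior: 0.8409


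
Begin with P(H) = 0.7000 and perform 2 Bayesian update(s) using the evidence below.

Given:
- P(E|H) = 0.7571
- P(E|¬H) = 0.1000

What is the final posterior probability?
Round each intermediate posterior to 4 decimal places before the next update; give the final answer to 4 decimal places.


Sequential Bayesian updating:

Initial prior: P(H) = 0.7000

Update 1:
  P(E) = 0.7571 × 0.7000 + 0.1000 × 0.3000 = 0.52997000 + 0.03000000 = 0.55997000
  P(H|E) = 0.52997000 / 0.55997000 = 0.9464

Update 2:
  P(E) = 0.7571 × 0.9464 + 0.1000 × 0.0536 = 0.71651944 + 0.00536000 = 0.72187944
  P(H|E) = 0.71651944 / 0.72187944 = 0.9926

Final posterior: 0.9926


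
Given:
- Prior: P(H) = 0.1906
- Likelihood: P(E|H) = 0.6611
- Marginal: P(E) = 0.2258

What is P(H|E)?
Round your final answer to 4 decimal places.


Using Bayes' theorem:

P(H|E) = P(E|H) × P(H) / P(E)
       = 0.6611 × 0.1906 / 0.2258
       = 0.12600566 / 0.2258
       = 0.5580

The evidence strengthens our belief in H.
Prior: 0.1906 → Posterior: 0.5580


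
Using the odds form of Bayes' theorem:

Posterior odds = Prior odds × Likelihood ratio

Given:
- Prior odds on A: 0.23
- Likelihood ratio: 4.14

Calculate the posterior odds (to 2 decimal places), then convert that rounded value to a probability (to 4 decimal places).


Step 1: Calculate posterior odds
Posterior odds = Prior odds × LR
               = 0.23 × 4.14
               = 0.95

Step 2: Convert to probability
P(A|E) = Posterior odds / (1 + Posterior odds)
       = 0.95 / (1 + 0.95)
       = 0.95 / 1.95
       = 0.4872

The evidence increased P(A) from 0.1870 to 0.4872.


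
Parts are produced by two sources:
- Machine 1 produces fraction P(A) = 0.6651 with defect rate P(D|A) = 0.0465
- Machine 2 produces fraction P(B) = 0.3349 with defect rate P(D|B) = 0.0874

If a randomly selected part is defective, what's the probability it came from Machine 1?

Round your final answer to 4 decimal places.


Let A = from Machine 1, D = defective

Given:
- P(A) = 0.6651, P(B) = 0.3349
- P(D|A) = 0.0465, P(D|B) = 0.0874

Step 1: Find P(D)
P(D) = P(D|A)P(A) + P(D|B)P(B)
     = 0.0465 × 0.6651 + 0.0874 × 0.3349
     = 0.03092715 + 0.02927026
     = 0.06019741

Step 2: Apply Bayes' theorem
P(A|D) = P(D|A)P(A) / P(D)
       = 0.03092715 / 0.06019741
       = 0.5138


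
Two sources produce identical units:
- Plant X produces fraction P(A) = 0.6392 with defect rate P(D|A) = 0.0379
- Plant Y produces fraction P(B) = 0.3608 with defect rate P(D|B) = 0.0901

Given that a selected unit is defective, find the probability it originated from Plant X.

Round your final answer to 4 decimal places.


Let A = from Plant X, D = defective

Given:
- P(A) = 0.6392, P(B) = 0.3608
- P(D|A) = 0.0379, P(D|B) = 0.0901

Step 1: Find P(D)
P(D) = P(D|A)P(A) + P(D|B)P(B)
     = 0.0379 × 0.6392 + 0.0901 × 0.3608
     = 0.02422568 + 0.03250808
     = 0.05673376

Step 2: Apply Bayes' theorem
P(A|D) = P(D|A)P(A) / P(D)
       = 0.02422568 / 0.05673376
       = 0.4270


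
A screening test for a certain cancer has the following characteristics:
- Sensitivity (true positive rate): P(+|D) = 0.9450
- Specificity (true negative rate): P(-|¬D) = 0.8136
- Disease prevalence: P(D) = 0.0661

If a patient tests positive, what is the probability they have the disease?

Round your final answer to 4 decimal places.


Let D = has disease, + = positive test

Given:
- P(D) = 0.0661 (prevalence)
- P(+|D) = 0.9450 (sensitivity)
- P(-|¬D) = 0.8136 (specificity)
- P(+|¬D) = 0.1864 (false positive rate = 1 - specificity)

Step 1: Find P(+)
P(+) = P(+|D)P(D) + P(+|¬D)P(¬D)
     = 0.9450 × 0.0661 + 0.1864 × 0.9339
     = 0.06246450 + 0.17407896
     = 0.23654346

Step 2: Apply Bayes' theorem for P(D|+)
P(D|+) = P(+|D)P(D) / P(+)
       = 0.06246450 / 0.23654346
       = 0.2641


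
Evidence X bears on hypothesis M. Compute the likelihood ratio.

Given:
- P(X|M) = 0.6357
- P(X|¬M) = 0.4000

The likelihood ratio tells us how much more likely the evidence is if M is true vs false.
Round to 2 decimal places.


Likelihood Ratio (LR) = P(X|M) / P(X|¬M)

LR = 0.6357 / 0.4000
   = 1.59

The evidence is 1.59 times more likely if M is true than if M is false.
LR > 1, so observing X raises the odds in favor of M.


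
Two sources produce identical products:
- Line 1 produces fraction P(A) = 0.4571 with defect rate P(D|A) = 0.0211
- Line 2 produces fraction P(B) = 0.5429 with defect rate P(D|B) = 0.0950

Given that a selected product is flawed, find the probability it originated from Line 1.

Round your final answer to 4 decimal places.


Let A = from Line 1, D = flawed

Given:
- P(A) = 0.4571, P(B) = 0.5429
- P(D|A) = 0.0211, P(D|B) = 0.0950

Step 1: Find P(D)
P(D) = P(D|A)P(A) + P(D|B)P(B)
     = 0.0211 × 0.4571 + 0.0950 × 0.5429
     = 0.00964481 + 0.05157550
     = 0.06122031

Step 2: Apply Bayes' theorem
P(A|D) = P(D|A)P(A) / P(D)
       = 0.00964481 / 0.06122031
       = 0.1575


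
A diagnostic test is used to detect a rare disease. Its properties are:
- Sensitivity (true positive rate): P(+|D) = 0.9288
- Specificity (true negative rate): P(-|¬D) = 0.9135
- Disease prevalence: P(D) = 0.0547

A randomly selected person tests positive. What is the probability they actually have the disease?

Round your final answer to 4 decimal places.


Let D = has disease, + = positive test

Given:
- P(D) = 0.0547 (prevalence)
- P(+|D) = 0.9288 (sensitivity)
- P(-|¬D) = 0.9135 (specificity)
- P(+|¬D) = 0.0865 (false positive rate = 1 - specificity)

Step 1: Find P(+)
P(+) = P(+|D)P(D) + P(+|¬D)P(¬D)
     = 0.9288 × 0.0547 + 0.0865 × 0.9453
     = 0.05080536 + 0.08176845
     = 0.13257381

Step 2: Apply Bayes' theorem for P(D|+)
P(D|+) = P(+|D)P(D) / P(+)
       = 0.05080536 / 0.13257381
       = 0.3832


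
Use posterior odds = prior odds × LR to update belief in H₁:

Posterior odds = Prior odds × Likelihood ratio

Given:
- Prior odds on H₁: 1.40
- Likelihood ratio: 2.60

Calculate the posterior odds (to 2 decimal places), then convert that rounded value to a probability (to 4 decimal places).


Step 1: Calculate posterior odds
Posterior odds = Prior odds × LR
               = 1.40 × 2.60
               = 3.64

Step 2: Convert to probability
P(H₁|E) = Posterior odds / (1 + Posterior odds)
       = 3.64 / (1 + 3.64)
       = 3.64 / 4.64
       = 0.7845

The evidence increased P(H₁) from 0.5833 to 0.7845.


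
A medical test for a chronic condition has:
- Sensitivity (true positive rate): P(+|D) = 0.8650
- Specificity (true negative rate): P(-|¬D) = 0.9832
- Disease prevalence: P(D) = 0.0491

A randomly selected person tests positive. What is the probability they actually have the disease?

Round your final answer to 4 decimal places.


Let D = has disease, + = positive test

Given:
- P(D) = 0.0491 (prevalence)
- P(+|D) = 0.8650 (sensitivity)
- P(-|¬D) = 0.9832 (specificity)
- P(+|¬D) = 0.0168 (false positive rate = 1 - specificity)

Step 1: Find P(+)
P(+) = P(+|D)P(D) + P(+|¬D)P(¬D)
     = 0.8650 × 0.0491 + 0.0168 × 0.9509
     = 0.04247150 + 0.01597512
     = 0.05844662

Step 2: Apply Bayes' theorem for P(D|+)
P(D|+) = P(+|D)P(D) / P(+)
       = 0.04247150 / 0.05844662
       = 0.7267


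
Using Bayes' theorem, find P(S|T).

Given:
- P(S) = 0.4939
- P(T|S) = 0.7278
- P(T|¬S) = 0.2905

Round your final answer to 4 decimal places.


Bayes' theorem: P(S|T) = P(T|S) × P(S) / P(T)

Step 1: Calculate P(T) using law of total probability
P(T) = P(T|S)P(S) + P(T|¬S)P(¬S)
     = 0.7278 × 0.4939 + 0.2905 × 0.5061
     = 0.35946042 + 0.14702205
     = 0.50648247

Step 2: Apply Bayes' theorem
P(S|T) = P(T|S) × P(S) / P(T)
       = 0.35946042 / 0.50648247
       = 0.7097


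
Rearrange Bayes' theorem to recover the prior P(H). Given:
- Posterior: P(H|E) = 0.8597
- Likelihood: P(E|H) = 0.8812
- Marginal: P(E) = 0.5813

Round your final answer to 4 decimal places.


From Bayes' theorem: P(H|E) = P(E|H) × P(H) / P(E)

Rearranging for P(H):
P(H) = P(H|E) × P(E) / P(E|H)
     = 0.8597 × 0.5813 / 0.8812
     = 0.49974361 / 0.8812
     = 0.5671


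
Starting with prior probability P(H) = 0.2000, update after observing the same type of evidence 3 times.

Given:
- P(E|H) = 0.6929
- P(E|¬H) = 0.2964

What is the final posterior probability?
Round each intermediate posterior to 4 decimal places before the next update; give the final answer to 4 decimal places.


Sequential Bayesian updating:

Initial prior: P(H) = 0.2000

Update 1:
  P(E) = 0.6929 × 0.2000 + 0.2964 × 0.8000 = 0.13858000 + 0.23712000 = 0.37570000
  P(H|E) = 0.13858000 / 0.37570000 = 0.3689

Update 2:
  P(E) = 0.6929 × 0.3689 + 0.2964 × 0.6311 = 0.25561081 + 0.18705804 = 0.44266885
  P(H|E) = 0.25561081 / 0.44266885 = 0.5774

Update 3:
  P(E) = 0.6929 × 0.5774 + 0.2964 × 0.4226 = 0.40008046 + 0.12525864 = 0.52533910
  P(H|E) = 0.40008046 / 0.52533910 = 0.7616

Final posterior: 0.7616


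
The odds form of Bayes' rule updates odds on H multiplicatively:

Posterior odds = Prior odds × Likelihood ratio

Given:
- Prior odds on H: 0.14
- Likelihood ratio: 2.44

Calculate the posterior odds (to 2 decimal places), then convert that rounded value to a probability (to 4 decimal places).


Step 1: Calculate posterior odds
Posterior odds = Prior odds × LR
               = 0.14 × 2.44
               = 0.34

Step 2: Convert to probability
P(H|E) = Posterior odds / (1 + Posterior odds)
       = 0.34 / (1 + 0.34)
       = 0.34 / 1.34
       = 0.2537

The evidence increased P(H) from 0.1228 to 0.2537.


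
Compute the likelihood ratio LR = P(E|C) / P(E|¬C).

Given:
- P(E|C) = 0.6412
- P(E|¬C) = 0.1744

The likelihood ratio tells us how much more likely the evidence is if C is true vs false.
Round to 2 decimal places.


Likelihood Ratio (LR) = P(E|C) / P(E|¬C)

LR = 0.6412 / 0.1744
   = 3.68

The evidence is 3.68 times more likely if C is true than if C is false.
LR > 1, so observing E raises the odds in favor of C.


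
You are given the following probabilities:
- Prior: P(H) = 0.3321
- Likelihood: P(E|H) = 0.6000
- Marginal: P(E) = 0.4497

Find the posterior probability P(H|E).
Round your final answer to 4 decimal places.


Using Bayes' theorem:

P(H|E) = P(E|H) × P(H) / P(E)
       = 0.6000 × 0.3321 / 0.4497
       = 0.19926000 / 0.4497
       = 0.4431

The evidence strengthens our belief in H.
Prior: 0.3321 → Posterior: 0.4431


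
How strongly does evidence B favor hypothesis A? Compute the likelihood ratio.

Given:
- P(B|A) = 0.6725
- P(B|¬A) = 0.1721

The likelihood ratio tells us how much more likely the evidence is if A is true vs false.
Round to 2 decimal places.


Likelihood Ratio (LR) = P(B|A) / P(B|¬A)

LR = 0.6725 / 0.1721
   = 3.91

The evidence is 3.91 times more likely if A is true than if A is false.
Because LR exceeds 1, B is evidence for A.


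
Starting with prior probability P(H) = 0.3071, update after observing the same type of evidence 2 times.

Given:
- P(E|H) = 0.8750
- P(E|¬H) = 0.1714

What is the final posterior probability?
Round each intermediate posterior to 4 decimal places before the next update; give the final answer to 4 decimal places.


Sequential Bayesian updating:

Initial prior: P(H) = 0.3071

Update 1:
  P(E) = 0.8750 × 0.3071 + 0.1714 × 0.6929 = 0.26871250 + 0.11876306 = 0.38747556
  P(H|E) = 0.26871250 / 0.38747556 = 0.6935

Update 2:
  P(E) = 0.8750 × 0.6935 + 0.1714 × 0.3065 = 0.60681250 + 0.05253410 = 0.65934660
  P(H|E) = 0.60681250 / 0.65934660 = 0.9203

Final posterior: 0.9203


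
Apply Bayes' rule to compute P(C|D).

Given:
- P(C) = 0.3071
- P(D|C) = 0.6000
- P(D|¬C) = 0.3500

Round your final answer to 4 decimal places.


Bayes' theorem: P(C|D) = P(D|C) × P(C) / P(D)

Step 1: Calculate P(D) using law of total probability
P(D) = P(D|C)P(C) + P(D|¬C)P(¬C)
     = 0.6000 × 0.3071 + 0.3500 × 0.6929
     = 0.18426000 + 0.24251500
     = 0.42677500

Step 2: Apply Bayes' theorem
P(C|D) = P(D|C) × P(C) / P(D)
       = 0.18426000 / 0.42677500
       = 0.4317


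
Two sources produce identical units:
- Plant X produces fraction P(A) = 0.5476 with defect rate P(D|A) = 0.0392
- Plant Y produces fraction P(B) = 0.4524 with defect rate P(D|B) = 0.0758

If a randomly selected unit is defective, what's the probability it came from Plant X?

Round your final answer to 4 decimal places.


Let A = from Plant X, D = defective

Given:
- P(A) = 0.5476, P(B) = 0.4524
- P(D|A) = 0.0392, P(D|B) = 0.0758

Step 1: Find P(D)
P(D) = P(D|A)P(A) + P(D|B)P(B)
     = 0.0392 × 0.5476 + 0.0758 × 0.4524
     = 0.02146592 + 0.03429192
     = 0.05575784

Step 2: Apply Bayes' theorem
P(A|D) = P(D|A)P(A) / P(D)
       = 0.02146592 / 0.05575784
       = 0.3850


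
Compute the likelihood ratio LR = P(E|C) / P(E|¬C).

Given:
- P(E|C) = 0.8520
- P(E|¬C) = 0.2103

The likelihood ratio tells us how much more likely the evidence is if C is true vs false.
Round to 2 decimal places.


Likelihood Ratio (LR) = P(E|C) / P(E|¬C)

LR = 0.8520 / 0.2103
   = 4.05

The evidence is 4.05 times more likely if C is true than if C is false.
LR > 1, so observing E raises the odds in favor of C.


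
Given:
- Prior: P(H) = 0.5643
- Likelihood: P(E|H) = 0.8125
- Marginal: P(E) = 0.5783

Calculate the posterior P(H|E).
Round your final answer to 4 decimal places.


Using Bayes' theorem:

P(H|E) = P(E|H) × P(H) / P(E)
       = 0.8125 × 0.5643 / 0.5783
       = 0.45849375 / 0.5783
       = 0.7928

The evidence strengthens our belief in H.
Prior: 0.5643 → Posterior: 0.7928
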